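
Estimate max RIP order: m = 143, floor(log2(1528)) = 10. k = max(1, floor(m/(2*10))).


floor(log2(1528)) = 10.
2*10 = 20.
m/(2*floor(log2(n))) = 143/20 ≈ 7.15.
floor = 7.
k = max(1, 7) = 7.

7


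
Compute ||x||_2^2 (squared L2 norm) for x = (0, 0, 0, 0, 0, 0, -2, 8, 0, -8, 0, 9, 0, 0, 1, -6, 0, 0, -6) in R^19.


Non-zero entries: [(6, -2), (7, 8), (9, -8), (11, 9), (14, 1), (15, -6), (18, -6)]
Squares: [4, 64, 64, 81, 1, 36, 36]
||x||_2^2 = sum = 286.

286


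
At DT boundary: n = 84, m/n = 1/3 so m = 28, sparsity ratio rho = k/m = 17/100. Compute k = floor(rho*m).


m = 1/3*84 = 28.
rho = 17/100.
rho*m = 17/100*28 = 4.76.
k = floor(4.76) = 4.

4


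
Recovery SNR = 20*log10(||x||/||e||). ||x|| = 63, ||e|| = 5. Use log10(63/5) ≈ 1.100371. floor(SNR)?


||x||/||e|| = 63/5.
log10(63/5) ≈ 1.100371.
20*log10(||x||/||e||) ≈ 20*1.100371 = 22.00742.
floor(22.00742) = 22.

22


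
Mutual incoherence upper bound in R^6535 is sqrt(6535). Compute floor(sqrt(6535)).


80^2 = 6400 <= 6535 < 6561 = 81^2, so 80 <= sqrt(6535) < 81.
floor(sqrt(6535)) = 80.

80


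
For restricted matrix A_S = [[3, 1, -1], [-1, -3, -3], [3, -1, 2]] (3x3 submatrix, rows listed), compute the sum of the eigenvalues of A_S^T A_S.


Sum of eigenvalues of A_S^T A_S = trace(A_S^T A_S) = sum of squared column norms of A_S.
A_S^T A_S diagonal: [19, 11, 14].
trace = 19 + 11 + 14 = 44.

44


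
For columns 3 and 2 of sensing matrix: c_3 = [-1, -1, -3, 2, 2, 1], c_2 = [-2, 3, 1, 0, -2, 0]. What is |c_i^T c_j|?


Inner product: -1*-2 + -1*3 + -3*1 + 2*0 + 2*-2 + 1*0
Products: [2, -3, -3, 0, -4, 0]
Sum = -8.
|dot| = 8.

8


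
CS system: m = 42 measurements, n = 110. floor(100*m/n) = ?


100*m/n = 100*42/110 ≈ 38.1818.
floor = 38.

38


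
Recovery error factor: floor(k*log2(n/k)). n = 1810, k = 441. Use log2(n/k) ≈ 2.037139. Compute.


log2(n/k) = log2(1810/441) ≈ 2.037139.
k*log2(n/k) ≈ 441*2.037139 = 898.378299.
floor(898.378299) = 898.

898


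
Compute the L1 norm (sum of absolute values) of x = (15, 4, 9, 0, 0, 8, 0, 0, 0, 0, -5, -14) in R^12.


Non-zero entries: [(0, 15), (1, 4), (2, 9), (5, 8), (10, -5), (11, -14)]
Absolute values: [15, 4, 9, 8, 5, 14]
||x||_1 = sum = 55.

55


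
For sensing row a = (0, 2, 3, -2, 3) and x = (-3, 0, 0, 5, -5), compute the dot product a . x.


Non-zero terms: ['0*-3', '-2*5', '3*-5']
Products: [0, -10, -15]
y = sum = -25.

-25


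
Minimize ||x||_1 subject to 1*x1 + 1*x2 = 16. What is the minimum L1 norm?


Axis intercepts:
  x1 = 16, x2 = 0: L1 = 16
  x1 = 0, x2 = 16: L1 = 16
x* = (16, 0)
||x*||_1 = 16.

16


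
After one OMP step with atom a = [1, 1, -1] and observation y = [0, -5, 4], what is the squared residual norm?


a^T a = 3.
a^T y = -9.
coeff = -9/3 = -3.
||r||^2 = 14.

14


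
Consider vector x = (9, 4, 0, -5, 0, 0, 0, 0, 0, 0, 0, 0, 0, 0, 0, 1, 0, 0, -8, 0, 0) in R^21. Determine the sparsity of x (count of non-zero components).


Non-zero positions: [0, 1, 3, 15, 18].
Sparsity = 5.

5


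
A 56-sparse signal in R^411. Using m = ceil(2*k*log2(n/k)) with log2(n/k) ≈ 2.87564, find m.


log2(n/k) = log2(411/56) ≈ 2.87564.
2*k*log2(n/k) ≈ 2*56*2.87564 = 322.07168.
m = ceil(322.07168) = 323.

323


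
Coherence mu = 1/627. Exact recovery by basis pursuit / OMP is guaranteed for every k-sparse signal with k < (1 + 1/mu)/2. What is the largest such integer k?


1/mu = 627.
1 + 1/mu = 628.
(1 + 1/mu)/2 = 314 is an integer and the inequality is strict, so k_max = 314 - 1 = 313.

313


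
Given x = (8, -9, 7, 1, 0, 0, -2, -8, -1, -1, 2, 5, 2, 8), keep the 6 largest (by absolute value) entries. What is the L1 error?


Sorted |x_i| descending: [9, 8, 8, 8, 7, 5, 2, 2, 2, 1, 1, 1, 0, 0]
Keep top 6: [9, 8, 8, 8, 7, 5]
Tail entries: [2, 2, 2, 1, 1, 1, 0, 0]
L1 error = sum of tail = 9.

9


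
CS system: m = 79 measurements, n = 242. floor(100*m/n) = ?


100*m/n = 100*79/242 ≈ 32.6446.
floor = 32.

32


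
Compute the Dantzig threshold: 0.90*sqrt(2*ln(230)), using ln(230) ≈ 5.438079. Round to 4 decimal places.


ln(230) ≈ 5.438079.
2*ln(n) ≈ 10.876158.
sqrt(2*ln(n)) ≈ sqrt(10.876158) ≈ 3.297902.
threshold ≈ 0.90*3.297902 = 2.9681118 ≈ 2.9681.

2.9681


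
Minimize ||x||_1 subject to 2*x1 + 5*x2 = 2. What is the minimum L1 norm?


Axis intercepts:
  x1 = 1, x2 = 0: L1 = 1
  x1 = 0, x2 = 2/5: L1 = 2/5
x* = (0, 2/5)
||x*||_1 = 2/5.

2/5


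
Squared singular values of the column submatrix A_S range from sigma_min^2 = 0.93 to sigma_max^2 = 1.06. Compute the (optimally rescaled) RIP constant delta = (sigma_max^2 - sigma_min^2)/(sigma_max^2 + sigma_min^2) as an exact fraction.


lambda_max - lambda_min = 1.06 - 0.93 = 0.13.
lambda_max + lambda_min = 1.06 + 0.93 = 1.99.
delta = 0.13/1.99 = 13/199.

13/199


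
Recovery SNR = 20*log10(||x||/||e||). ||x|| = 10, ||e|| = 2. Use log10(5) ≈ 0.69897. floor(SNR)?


||x||/||e|| = 10/2 = 5.
log10(5) ≈ 0.69897.
20*log10(||x||/||e||) ≈ 20*0.69897 = 13.9794.
floor(13.9794) = 13.

13


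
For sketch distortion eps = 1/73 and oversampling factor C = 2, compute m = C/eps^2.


1/eps = 73.
(1/eps)^2 = 5329.
m = 2*5329 = 10658.

10658


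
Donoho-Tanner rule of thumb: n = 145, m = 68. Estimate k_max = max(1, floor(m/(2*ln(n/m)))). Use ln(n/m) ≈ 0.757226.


n/m = 145/68.
ln(n/m) ≈ 0.757226.
2*ln(n/m) ≈ 1.514452.
m/(2*ln(n/m)) ≈ 68/1.514452 ≈ 44.9007.
floor = 44.
k_max = max(1, 44) = 44.

44


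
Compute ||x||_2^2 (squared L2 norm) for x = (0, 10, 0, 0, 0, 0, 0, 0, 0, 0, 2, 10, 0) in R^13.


Non-zero entries: [(1, 10), (10, 2), (11, 10)]
Squares: [100, 4, 100]
||x||_2^2 = sum = 204.

204


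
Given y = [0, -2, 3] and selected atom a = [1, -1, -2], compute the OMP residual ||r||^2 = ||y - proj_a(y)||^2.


a^T a = 6.
a^T y = -4.
coeff = -4/6 = -2/3.
||r||^2 = 31/3.

31/3


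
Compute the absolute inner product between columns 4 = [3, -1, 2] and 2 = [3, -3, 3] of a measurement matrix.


Inner product: 3*3 + -1*-3 + 2*3
Products: [9, 3, 6]
Sum = 18.
|dot| = 18.

18


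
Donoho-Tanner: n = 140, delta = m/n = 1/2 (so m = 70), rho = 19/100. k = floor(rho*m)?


m = 1/2*140 = 70.
rho = 19/100.
rho*m = 19/100*70 = 13.3.
k = floor(13.3) = 13.

13


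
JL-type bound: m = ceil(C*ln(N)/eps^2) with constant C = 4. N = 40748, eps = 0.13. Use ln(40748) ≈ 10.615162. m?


ln(40748) ≈ 10.615162.
eps^2 = 0.13^2 = 0.0169.
C*ln(N)/eps^2 ≈ 4*10.615162/0.0169 ≈ 2512.4644.
m = ceil(2512.4644) = 2513.

2513


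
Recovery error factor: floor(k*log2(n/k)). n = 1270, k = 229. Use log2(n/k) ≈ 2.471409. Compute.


log2(n/k) = log2(1270/229) ≈ 2.471409.
k*log2(n/k) ≈ 229*2.471409 = 565.952661.
floor(565.952661) = 565.

565


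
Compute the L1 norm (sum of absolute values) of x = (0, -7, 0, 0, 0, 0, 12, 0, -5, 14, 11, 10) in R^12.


Non-zero entries: [(1, -7), (6, 12), (8, -5), (9, 14), (10, 11), (11, 10)]
Absolute values: [7, 12, 5, 14, 11, 10]
||x||_1 = sum = 59.

59


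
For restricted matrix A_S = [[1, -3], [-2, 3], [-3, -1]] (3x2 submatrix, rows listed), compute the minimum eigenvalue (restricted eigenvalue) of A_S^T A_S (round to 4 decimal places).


A_S^T A_S = [[14, -6], [-6, 19]].
trace = 33.
det = 230.
disc = trace^2 - 4*det = 1089 - 4*230 = 169.
sqrt(169) = 13.
lam_min = (33 - 13)/2 = 10 = 10.0000.

10.0000


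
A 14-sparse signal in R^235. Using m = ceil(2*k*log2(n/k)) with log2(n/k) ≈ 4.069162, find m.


log2(n/k) = log2(235/14) ≈ 4.069162.
2*k*log2(n/k) ≈ 2*14*4.069162 = 113.936536.
m = ceil(113.936536) = 114.

114


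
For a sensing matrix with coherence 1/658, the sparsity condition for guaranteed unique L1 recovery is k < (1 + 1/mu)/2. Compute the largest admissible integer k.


1/mu = 658.
1 + 1/mu = 659.
(1 + 1/mu)/2 = 329.5 is not an integer, so k_max = floor(329.5) = 329.

329


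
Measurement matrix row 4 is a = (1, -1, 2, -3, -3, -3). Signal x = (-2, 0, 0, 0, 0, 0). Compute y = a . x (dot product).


Non-zero terms: ['1*-2']
Products: [-2]
y = sum = -2.

-2


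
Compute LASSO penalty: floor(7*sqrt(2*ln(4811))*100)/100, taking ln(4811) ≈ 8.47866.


ln(4811) ≈ 8.47866.
2*ln(n) ≈ 16.95732.
sqrt(2*ln(n)) ≈ sqrt(16.95732) ≈ 4.117927.
lambda ≈ 7*4.117927 = 28.825489.
floor(lambda*100)/100 = 28.82.

28.82


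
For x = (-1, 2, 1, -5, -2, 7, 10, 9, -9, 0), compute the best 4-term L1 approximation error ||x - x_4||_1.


Sorted |x_i| descending: [10, 9, 9, 7, 5, 2, 2, 1, 1, 0]
Keep top 4: [10, 9, 9, 7]
Tail entries: [5, 2, 2, 1, 1, 0]
L1 error = sum of tail = 11.

11


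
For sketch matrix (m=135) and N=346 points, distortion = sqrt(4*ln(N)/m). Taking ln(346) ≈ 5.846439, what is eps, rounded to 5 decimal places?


ln(346) ≈ 5.846439.
4*ln(N)/m ≈ 4*5.846439/135 ≈ 0.17322782.
eps = sqrt(0.17322782) ≈ 0.4162065 ≈ 0.41621.

0.41621


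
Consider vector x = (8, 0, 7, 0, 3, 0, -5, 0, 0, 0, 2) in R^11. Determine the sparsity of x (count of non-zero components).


Non-zero positions: [0, 2, 4, 6, 10].
Sparsity = 5.

5


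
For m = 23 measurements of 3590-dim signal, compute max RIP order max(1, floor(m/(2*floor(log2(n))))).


floor(log2(3590)) = 11.
2*11 = 22.
m/(2*floor(log2(n))) = 23/22 ≈ 1.0455.
floor = 1.
k = max(1, 1) = 1.

1


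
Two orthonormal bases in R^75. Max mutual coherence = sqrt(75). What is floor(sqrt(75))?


8^2 = 64 <= 75 < 81 = 9^2, so 8 <= sqrt(75) < 9.
floor(sqrt(75)) = 8.

8


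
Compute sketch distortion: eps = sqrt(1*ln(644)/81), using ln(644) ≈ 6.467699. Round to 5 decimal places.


ln(644) ≈ 6.467699.
1*ln(N)/m ≈ 1*6.467699/81 ≈ 0.07984814.
eps = sqrt(0.07984814) ≈ 0.2825741 ≈ 0.28257.

0.28257


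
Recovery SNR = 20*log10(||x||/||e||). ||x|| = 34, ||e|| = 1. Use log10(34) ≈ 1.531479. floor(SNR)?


||x||/||e|| = 34/1 = 34.
log10(34) ≈ 1.531479.
20*log10(||x||/||e||) ≈ 20*1.531479 = 30.62958.
floor(30.62958) = 30.

30


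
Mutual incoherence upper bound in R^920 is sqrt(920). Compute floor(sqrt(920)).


30^2 = 900 <= 920 < 961 = 31^2, so 30 <= sqrt(920) < 31.
floor(sqrt(920)) = 30.

30


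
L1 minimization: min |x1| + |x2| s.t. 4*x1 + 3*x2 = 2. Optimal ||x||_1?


Axis intercepts:
  x1 = 1/2, x2 = 0: L1 = 1/2
  x1 = 0, x2 = 2/3: L1 = 2/3
x* = (1/2, 0)
||x*||_1 = 1/2.

1/2


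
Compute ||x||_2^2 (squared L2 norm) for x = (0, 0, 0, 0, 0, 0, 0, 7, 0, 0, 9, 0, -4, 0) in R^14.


Non-zero entries: [(7, 7), (10, 9), (12, -4)]
Squares: [49, 81, 16]
||x||_2^2 = sum = 146.

146


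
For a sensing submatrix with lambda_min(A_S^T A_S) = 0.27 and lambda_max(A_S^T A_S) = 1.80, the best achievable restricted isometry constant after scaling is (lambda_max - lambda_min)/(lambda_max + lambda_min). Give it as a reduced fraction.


lambda_max - lambda_min = 1.80 - 0.27 = 1.53.
lambda_max + lambda_min = 1.80 + 0.27 = 2.07.
delta = 1.53/2.07 = 153/207 = 17/23.

17/23


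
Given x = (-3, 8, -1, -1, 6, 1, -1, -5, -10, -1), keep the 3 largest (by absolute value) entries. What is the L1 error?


Sorted |x_i| descending: [10, 8, 6, 5, 3, 1, 1, 1, 1, 1]
Keep top 3: [10, 8, 6]
Tail entries: [5, 3, 1, 1, 1, 1, 1]
L1 error = sum of tail = 13.

13


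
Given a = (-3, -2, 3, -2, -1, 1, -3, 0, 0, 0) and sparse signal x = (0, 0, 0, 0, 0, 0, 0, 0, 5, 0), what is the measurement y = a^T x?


Non-zero terms: ['0*5']
Products: [0]
y = sum = 0.

0


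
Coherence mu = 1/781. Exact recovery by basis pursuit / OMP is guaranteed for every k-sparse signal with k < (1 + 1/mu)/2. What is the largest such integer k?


1/mu = 781.
1 + 1/mu = 782.
(1 + 1/mu)/2 = 391 is an integer and the inequality is strict, so k_max = 391 - 1 = 390.

390


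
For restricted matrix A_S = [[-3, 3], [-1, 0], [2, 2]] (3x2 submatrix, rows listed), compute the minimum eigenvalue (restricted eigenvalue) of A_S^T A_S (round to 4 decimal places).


A_S^T A_S = [[14, -5], [-5, 13]].
trace = 27.
det = 157.
disc = trace^2 - 4*det = 729 - 4*157 = 101.
sqrt(101) ≈ 10.049876.
lam_min = (27 - sqrt(101))/2 ≈ (27 - 10.049876)/2 = 8.475062 ≈ 8.4751.

8.4751


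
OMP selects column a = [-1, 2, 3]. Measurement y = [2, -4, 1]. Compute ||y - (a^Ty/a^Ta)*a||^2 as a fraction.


a^T a = 14.
a^T y = -7.
coeff = -7/14 = -1/2.
||r||^2 = 35/2.

35/2


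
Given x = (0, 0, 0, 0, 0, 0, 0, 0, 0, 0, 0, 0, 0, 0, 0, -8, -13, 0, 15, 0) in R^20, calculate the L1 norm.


Non-zero entries: [(15, -8), (16, -13), (18, 15)]
Absolute values: [8, 13, 15]
||x||_1 = sum = 36.

36


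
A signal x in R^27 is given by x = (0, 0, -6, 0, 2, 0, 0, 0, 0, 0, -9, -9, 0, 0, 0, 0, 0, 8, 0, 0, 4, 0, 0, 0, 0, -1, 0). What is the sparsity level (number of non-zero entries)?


Non-zero positions: [2, 4, 10, 11, 17, 20, 25].
Sparsity = 7.

7


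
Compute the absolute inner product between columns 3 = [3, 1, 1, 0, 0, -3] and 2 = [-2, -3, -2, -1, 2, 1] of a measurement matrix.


Inner product: 3*-2 + 1*-3 + 1*-2 + 0*-1 + 0*2 + -3*1
Products: [-6, -3, -2, 0, 0, -3]
Sum = -14.
|dot| = 14.

14


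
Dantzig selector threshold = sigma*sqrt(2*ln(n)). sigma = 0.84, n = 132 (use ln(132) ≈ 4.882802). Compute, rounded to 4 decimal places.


ln(132) ≈ 4.882802.
2*ln(n) ≈ 9.765604.
sqrt(2*ln(n)) ≈ sqrt(9.765604) ≈ 3.124997.
threshold ≈ 0.84*3.124997 = 2.62499748 ≈ 2.6250.

2.6250


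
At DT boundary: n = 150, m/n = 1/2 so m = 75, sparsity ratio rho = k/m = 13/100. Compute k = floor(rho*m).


m = 1/2*150 = 75.
rho = 13/100.
rho*m = 13/100*75 = 9.75.
k = floor(9.75) = 9.

9


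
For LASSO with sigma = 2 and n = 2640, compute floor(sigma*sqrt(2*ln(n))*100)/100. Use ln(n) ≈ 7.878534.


ln(2640) ≈ 7.878534.
2*ln(n) ≈ 15.757068.
sqrt(2*ln(n)) ≈ sqrt(15.757068) ≈ 3.969517.
lambda ≈ 2*3.969517 = 7.939034.
floor(lambda*100)/100 = 7.93.

7.93


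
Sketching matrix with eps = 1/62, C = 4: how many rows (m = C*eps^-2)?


1/eps = 62.
(1/eps)^2 = 3844.
m = 4*3844 = 15376.

15376


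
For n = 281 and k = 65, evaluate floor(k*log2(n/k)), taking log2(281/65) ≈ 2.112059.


log2(n/k) = log2(281/65) ≈ 2.112059.
k*log2(n/k) ≈ 65*2.112059 = 137.283835.
floor(137.283835) = 137.

137


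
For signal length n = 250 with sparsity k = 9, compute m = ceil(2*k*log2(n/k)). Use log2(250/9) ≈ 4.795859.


log2(n/k) = log2(250/9) ≈ 4.795859.
2*k*log2(n/k) ≈ 2*9*4.795859 = 86.325462.
m = ceil(86.325462) = 87.

87


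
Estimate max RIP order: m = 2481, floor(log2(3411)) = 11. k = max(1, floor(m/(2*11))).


floor(log2(3411)) = 11.
2*11 = 22.
m/(2*floor(log2(n))) = 2481/22 ≈ 112.7727.
floor = 112.
k = max(1, 112) = 112.

112


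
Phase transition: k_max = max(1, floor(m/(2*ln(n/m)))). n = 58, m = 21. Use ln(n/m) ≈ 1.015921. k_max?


n/m = 58/21.
ln(n/m) ≈ 1.015921.
2*ln(n/m) ≈ 2.031842.
m/(2*ln(n/m)) ≈ 21/2.031842 ≈ 10.3354.
floor = 10.
k_max = max(1, 10) = 10.

10


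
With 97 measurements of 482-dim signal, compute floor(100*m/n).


100*m/n = 100*97/482 ≈ 20.1245.
floor = 20.

20


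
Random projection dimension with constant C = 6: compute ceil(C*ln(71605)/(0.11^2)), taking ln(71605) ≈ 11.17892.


ln(71605) ≈ 11.17892.
eps^2 = 0.11^2 = 0.0121.
C*ln(N)/eps^2 ≈ 6*11.17892/0.0121 ≈ 5543.2661.
m = ceil(5543.2661) = 5544.

5544


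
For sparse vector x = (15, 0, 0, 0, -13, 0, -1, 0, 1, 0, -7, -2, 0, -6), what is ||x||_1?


Non-zero entries: [(0, 15), (4, -13), (6, -1), (8, 1), (10, -7), (11, -2), (13, -6)]
Absolute values: [15, 13, 1, 1, 7, 2, 6]
||x||_1 = sum = 45.

45


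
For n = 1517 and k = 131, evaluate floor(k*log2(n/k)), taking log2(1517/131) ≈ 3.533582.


log2(n/k) = log2(1517/131) ≈ 3.533582.
k*log2(n/k) ≈ 131*3.533582 = 462.899242.
floor(462.899242) = 462.

462


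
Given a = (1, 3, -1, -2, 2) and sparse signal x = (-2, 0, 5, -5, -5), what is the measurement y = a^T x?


Non-zero terms: ['1*-2', '-1*5', '-2*-5', '2*-5']
Products: [-2, -5, 10, -10]
y = sum = -7.

-7


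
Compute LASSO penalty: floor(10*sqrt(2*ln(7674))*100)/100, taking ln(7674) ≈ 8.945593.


ln(7674) ≈ 8.945593.
2*ln(n) ≈ 17.891186.
sqrt(2*ln(n)) ≈ sqrt(17.891186) ≈ 4.229797.
lambda ≈ 10*4.229797 = 42.29797.
floor(lambda*100)/100 = 42.29.

42.29


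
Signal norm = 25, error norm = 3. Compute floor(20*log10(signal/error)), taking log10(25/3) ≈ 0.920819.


||x||/||e|| = 25/3.
log10(25/3) ≈ 0.920819.
20*log10(||x||/||e||) ≈ 20*0.920819 = 18.41638.
floor(18.41638) = 18.

18


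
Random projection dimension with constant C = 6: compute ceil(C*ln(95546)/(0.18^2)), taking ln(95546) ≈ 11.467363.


ln(95546) ≈ 11.467363.
eps^2 = 0.18^2 = 0.0324.
C*ln(N)/eps^2 ≈ 6*11.467363/0.0324 ≈ 2123.5857.
m = ceil(2123.5857) = 2124.

2124


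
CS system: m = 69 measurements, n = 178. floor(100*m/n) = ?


100*m/n = 100*69/178 ≈ 38.764.
floor = 38.

38


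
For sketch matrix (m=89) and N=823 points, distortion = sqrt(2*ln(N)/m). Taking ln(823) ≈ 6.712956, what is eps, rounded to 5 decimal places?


ln(823) ≈ 6.712956.
2*ln(N)/m ≈ 2*6.712956/89 ≈ 0.15085294.
eps = sqrt(0.15085294) ≈ 0.3883979 ≈ 0.38840.

0.38840


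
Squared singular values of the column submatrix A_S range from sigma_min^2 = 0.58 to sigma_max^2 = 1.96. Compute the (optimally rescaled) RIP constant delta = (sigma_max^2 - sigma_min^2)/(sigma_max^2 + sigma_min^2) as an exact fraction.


lambda_max - lambda_min = 1.96 - 0.58 = 1.38.
lambda_max + lambda_min = 1.96 + 0.58 = 2.54.
delta = 1.38/2.54 = 138/254 = 69/127.

69/127


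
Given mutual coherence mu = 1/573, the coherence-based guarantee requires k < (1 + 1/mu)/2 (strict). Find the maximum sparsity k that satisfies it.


1/mu = 573.
1 + 1/mu = 574.
(1 + 1/mu)/2 = 287 is an integer and the inequality is strict, so k_max = 287 - 1 = 286.

286


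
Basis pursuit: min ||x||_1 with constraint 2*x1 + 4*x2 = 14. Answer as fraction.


Axis intercepts:
  x1 = 7, x2 = 0: L1 = 7
  x1 = 0, x2 = 7/2: L1 = 7/2
x* = (0, 7/2)
||x*||_1 = 7/2.

7/2


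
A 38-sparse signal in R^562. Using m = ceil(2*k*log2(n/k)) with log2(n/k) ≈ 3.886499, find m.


log2(n/k) = log2(562/38) ≈ 3.886499.
2*k*log2(n/k) ≈ 2*38*3.886499 = 295.373924.
m = ceil(295.373924) = 296.

296


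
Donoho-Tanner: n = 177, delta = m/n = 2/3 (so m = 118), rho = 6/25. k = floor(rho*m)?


m = 2/3*177 = 118.
rho = 6/25.
rho*m = 6/25*118 = 28.32.
k = floor(28.32) = 28.

28


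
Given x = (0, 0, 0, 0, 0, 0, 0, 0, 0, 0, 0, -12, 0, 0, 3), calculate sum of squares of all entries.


Non-zero entries: [(11, -12), (14, 3)]
Squares: [144, 9]
||x||_2^2 = sum = 153.

153


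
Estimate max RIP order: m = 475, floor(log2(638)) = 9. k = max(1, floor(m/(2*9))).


floor(log2(638)) = 9.
2*9 = 18.
m/(2*floor(log2(n))) = 475/18 ≈ 26.3889.
floor = 26.
k = max(1, 26) = 26.

26


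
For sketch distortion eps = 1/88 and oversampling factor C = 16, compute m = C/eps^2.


1/eps = 88.
(1/eps)^2 = 7744.
m = 16*7744 = 123904.

123904


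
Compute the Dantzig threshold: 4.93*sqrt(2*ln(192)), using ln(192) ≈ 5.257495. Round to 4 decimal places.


ln(192) ≈ 5.257495.
2*ln(n) ≈ 10.51499.
sqrt(2*ln(n)) ≈ sqrt(10.51499) ≈ 3.242683.
threshold ≈ 4.93*3.242683 = 15.98642719 ≈ 15.9864.

15.9864


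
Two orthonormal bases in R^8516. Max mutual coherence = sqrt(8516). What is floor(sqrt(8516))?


92^2 = 8464 <= 8516 < 8649 = 93^2, so 92 <= sqrt(8516) < 93.
floor(sqrt(8516)) = 92.

92


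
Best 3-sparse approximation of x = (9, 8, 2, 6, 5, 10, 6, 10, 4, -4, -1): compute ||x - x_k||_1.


Sorted |x_i| descending: [10, 10, 9, 8, 6, 6, 5, 4, 4, 2, 1]
Keep top 3: [10, 10, 9]
Tail entries: [8, 6, 6, 5, 4, 4, 2, 1]
L1 error = sum of tail = 36.

36


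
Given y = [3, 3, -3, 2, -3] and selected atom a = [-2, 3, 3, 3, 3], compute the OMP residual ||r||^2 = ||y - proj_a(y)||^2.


a^T a = 40.
a^T y = -9.
coeff = -9/40 = -9/40.
||r||^2 = 1519/40.

1519/40


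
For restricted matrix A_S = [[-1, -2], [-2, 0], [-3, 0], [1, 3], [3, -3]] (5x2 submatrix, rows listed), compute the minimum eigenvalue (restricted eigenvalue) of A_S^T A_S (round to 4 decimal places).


A_S^T A_S = [[24, -4], [-4, 22]].
trace = 46.
det = 512.
disc = trace^2 - 4*det = 2116 - 4*512 = 68.
sqrt(68) ≈ 8.246211.
lam_min = (46 - sqrt(68))/2 ≈ (46 - 8.246211)/2 = 18.8768945 ≈ 18.8769.

18.8769


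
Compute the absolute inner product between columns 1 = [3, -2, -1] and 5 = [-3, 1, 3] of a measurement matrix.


Inner product: 3*-3 + -2*1 + -1*3
Products: [-9, -2, -3]
Sum = -14.
|dot| = 14.

14


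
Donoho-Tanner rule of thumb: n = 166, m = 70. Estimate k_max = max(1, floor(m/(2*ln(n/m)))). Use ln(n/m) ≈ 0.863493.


n/m = 166/70 = 83/35.
ln(n/m) ≈ 0.863493.
2*ln(n/m) ≈ 1.726986.
m/(2*ln(n/m)) ≈ 70/1.726986 ≈ 40.533.
floor = 40.
k_max = max(1, 40) = 40.

40


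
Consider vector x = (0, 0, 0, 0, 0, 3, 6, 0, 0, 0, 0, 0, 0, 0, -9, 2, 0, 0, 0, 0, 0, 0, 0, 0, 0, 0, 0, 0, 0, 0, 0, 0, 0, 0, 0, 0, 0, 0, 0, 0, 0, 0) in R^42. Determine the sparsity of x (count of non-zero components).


Non-zero positions: [5, 6, 14, 15].
Sparsity = 4.

4


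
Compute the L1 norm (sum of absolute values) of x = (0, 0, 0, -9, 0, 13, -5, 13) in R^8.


Non-zero entries: [(3, -9), (5, 13), (6, -5), (7, 13)]
Absolute values: [9, 13, 5, 13]
||x||_1 = sum = 40.

40


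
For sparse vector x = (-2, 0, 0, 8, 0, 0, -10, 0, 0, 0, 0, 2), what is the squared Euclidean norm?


Non-zero entries: [(0, -2), (3, 8), (6, -10), (11, 2)]
Squares: [4, 64, 100, 4]
||x||_2^2 = sum = 172.

172


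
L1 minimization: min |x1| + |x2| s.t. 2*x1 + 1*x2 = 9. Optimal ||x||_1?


Axis intercepts:
  x1 = 9/2, x2 = 0: L1 = 9/2
  x1 = 0, x2 = 9: L1 = 9
x* = (9/2, 0)
||x*||_1 = 9/2.

9/2


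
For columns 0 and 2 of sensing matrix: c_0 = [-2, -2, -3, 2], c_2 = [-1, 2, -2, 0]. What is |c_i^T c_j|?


Inner product: -2*-1 + -2*2 + -3*-2 + 2*0
Products: [2, -4, 6, 0]
Sum = 4.
|dot| = 4.

4


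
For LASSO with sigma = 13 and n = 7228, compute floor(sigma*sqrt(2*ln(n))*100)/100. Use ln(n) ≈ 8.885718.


ln(7228) ≈ 8.885718.
2*ln(n) ≈ 17.771436.
sqrt(2*ln(n)) ≈ sqrt(17.771436) ≈ 4.215618.
lambda ≈ 13*4.215618 = 54.803034.
floor(lambda*100)/100 = 54.80.

54.80


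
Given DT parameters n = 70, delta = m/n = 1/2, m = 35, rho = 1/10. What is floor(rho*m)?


m = 1/2*70 = 35.
rho = 1/10.
rho*m = 1/10*35 = 3.5.
k = floor(3.5) = 3.

3


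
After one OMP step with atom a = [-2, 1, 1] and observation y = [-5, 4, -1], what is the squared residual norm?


a^T a = 6.
a^T y = 13.
coeff = 13/6 = 13/6.
||r||^2 = 83/6.

83/6


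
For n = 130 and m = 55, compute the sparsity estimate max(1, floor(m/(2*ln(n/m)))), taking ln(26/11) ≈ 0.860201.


n/m = 130/55 = 26/11.
ln(n/m) ≈ 0.860201.
2*ln(n/m) ≈ 1.720402.
m/(2*ln(n/m)) ≈ 55/1.720402 ≈ 31.9693.
floor = 31.
k_max = max(1, 31) = 31.

31


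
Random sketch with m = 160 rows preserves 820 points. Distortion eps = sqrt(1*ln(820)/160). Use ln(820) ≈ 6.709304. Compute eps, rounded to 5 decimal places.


ln(820) ≈ 6.709304.
1*ln(N)/m ≈ 1*6.709304/160 ≈ 0.04193315.
eps = sqrt(0.04193315) ≈ 0.2047759 ≈ 0.20478.

0.20478


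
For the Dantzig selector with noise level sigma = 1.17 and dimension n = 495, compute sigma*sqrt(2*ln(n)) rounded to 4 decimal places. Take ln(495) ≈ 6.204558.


ln(495) ≈ 6.204558.
2*ln(n) ≈ 12.409116.
sqrt(2*ln(n)) ≈ sqrt(12.409116) ≈ 3.522658.
threshold ≈ 1.17*3.522658 = 4.12150986 ≈ 4.1215.

4.1215


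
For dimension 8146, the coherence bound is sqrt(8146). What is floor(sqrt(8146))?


90^2 = 8100 <= 8146 < 8281 = 91^2, so 90 <= sqrt(8146) < 91.
floor(sqrt(8146)) = 90.

90


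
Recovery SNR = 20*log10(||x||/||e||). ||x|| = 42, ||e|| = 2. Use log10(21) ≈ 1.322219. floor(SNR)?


||x||/||e|| = 42/2 = 21.
log10(21) ≈ 1.322219.
20*log10(||x||/||e||) ≈ 20*1.322219 = 26.44438.
floor(26.44438) = 26.

26


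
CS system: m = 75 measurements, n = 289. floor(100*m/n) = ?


100*m/n = 100*75/289 ≈ 25.9516.
floor = 25.

25


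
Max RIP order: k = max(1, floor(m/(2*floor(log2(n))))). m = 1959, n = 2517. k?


floor(log2(2517)) = 11.
2*11 = 22.
m/(2*floor(log2(n))) = 1959/22 ≈ 89.0455.
floor = 89.
k = max(1, 89) = 89.

89


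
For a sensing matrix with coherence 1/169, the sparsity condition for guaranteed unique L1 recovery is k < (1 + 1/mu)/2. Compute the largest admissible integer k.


1/mu = 169.
1 + 1/mu = 170.
(1 + 1/mu)/2 = 85 is an integer and the inequality is strict, so k_max = 85 - 1 = 84.

84


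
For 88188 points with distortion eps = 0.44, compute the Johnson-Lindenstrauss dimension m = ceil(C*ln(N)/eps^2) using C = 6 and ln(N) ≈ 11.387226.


ln(88188) ≈ 11.387226.
eps^2 = 0.44^2 = 0.1936.
C*ln(N)/eps^2 ≈ 6*11.387226/0.1936 ≈ 352.9099.
m = ceil(352.9099) = 353.

353


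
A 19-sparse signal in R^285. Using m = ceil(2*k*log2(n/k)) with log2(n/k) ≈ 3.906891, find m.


log2(n/k) = log2(285/19) ≈ 3.906891.
2*k*log2(n/k) ≈ 2*19*3.906891 = 148.461858.
m = ceil(148.461858) = 149.

149


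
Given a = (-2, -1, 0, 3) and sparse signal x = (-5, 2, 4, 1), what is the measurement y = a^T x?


Non-zero terms: ['-2*-5', '-1*2', '0*4', '3*1']
Products: [10, -2, 0, 3]
y = sum = 11.

11


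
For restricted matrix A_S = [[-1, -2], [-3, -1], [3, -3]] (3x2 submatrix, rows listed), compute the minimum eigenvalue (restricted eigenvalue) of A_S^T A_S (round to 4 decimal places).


A_S^T A_S = [[19, -4], [-4, 14]].
trace = 33.
det = 250.
disc = trace^2 - 4*det = 1089 - 4*250 = 89.
sqrt(89) ≈ 9.433981.
lam_min = (33 - sqrt(89))/2 ≈ (33 - 9.433981)/2 = 11.7830095 ≈ 11.7830.

11.7830


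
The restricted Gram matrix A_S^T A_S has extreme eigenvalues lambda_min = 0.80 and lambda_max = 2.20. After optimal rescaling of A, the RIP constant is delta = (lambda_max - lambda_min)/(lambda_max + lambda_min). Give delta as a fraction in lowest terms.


lambda_max - lambda_min = 2.20 - 0.80 = 1.40.
lambda_max + lambda_min = 2.20 + 0.80 = 3.00.
delta = 1.40/3.00 = 140/300 = 7/15.

7/15


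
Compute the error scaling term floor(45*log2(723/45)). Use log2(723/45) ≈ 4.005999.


log2(n/k) = log2(723/45) ≈ 4.005999.
k*log2(n/k) ≈ 45*4.005999 = 180.269955.
floor(180.269955) = 180.

180


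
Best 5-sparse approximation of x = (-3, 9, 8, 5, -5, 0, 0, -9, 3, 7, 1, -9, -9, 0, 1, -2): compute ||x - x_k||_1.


Sorted |x_i| descending: [9, 9, 9, 9, 8, 7, 5, 5, 3, 3, 2, 1, 1, 0, 0, 0]
Keep top 5: [9, 9, 9, 9, 8]
Tail entries: [7, 5, 5, 3, 3, 2, 1, 1, 0, 0, 0]
L1 error = sum of tail = 27.

27


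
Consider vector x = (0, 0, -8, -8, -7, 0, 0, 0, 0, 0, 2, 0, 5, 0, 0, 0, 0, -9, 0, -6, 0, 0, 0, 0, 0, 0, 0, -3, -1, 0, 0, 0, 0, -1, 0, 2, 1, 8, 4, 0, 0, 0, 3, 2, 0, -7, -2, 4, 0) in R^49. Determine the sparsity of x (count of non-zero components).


Non-zero positions: [2, 3, 4, 10, 12, 17, 19, 27, 28, 33, 35, 36, 37, 38, 42, 43, 45, 46, 47].
Sparsity = 19.

19


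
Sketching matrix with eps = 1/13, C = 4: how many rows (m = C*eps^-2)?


1/eps = 13.
(1/eps)^2 = 169.
m = 4*169 = 676.

676


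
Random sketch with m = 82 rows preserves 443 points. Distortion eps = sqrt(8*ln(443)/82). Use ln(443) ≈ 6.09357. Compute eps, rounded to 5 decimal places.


ln(443) ≈ 6.09357.
8*ln(N)/m ≈ 8*6.09357/82 ≈ 0.59449463.
eps = sqrt(0.59449463) ≈ 0.7710348 ≈ 0.77103.

0.77103


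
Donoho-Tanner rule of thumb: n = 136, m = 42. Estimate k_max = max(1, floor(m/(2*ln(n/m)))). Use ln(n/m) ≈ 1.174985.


n/m = 136/42 = 68/21.
ln(n/m) ≈ 1.174985.
2*ln(n/m) ≈ 2.34997.
m/(2*ln(n/m)) ≈ 42/2.34997 ≈ 17.8726.
floor = 17.
k_max = max(1, 17) = 17.

17


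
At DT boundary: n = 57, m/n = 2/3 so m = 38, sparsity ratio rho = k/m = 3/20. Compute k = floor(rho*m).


m = 2/3*57 = 38.
rho = 3/20.
rho*m = 3/20*38 = 5.7.
k = floor(5.7) = 5.

5


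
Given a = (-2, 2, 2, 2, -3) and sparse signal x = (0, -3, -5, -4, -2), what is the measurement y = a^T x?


Non-zero terms: ['2*-3', '2*-5', '2*-4', '-3*-2']
Products: [-6, -10, -8, 6]
y = sum = -18.

-18


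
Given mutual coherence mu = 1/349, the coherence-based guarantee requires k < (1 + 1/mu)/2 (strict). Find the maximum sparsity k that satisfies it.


1/mu = 349.
1 + 1/mu = 350.
(1 + 1/mu)/2 = 175 is an integer and the inequality is strict, so k_max = 175 - 1 = 174.

174


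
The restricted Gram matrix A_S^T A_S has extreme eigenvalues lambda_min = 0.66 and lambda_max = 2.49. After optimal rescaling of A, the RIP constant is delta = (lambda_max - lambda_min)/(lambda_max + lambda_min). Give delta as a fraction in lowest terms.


lambda_max - lambda_min = 2.49 - 0.66 = 1.83.
lambda_max + lambda_min = 2.49 + 0.66 = 3.15.
delta = 1.83/3.15 = 183/315 = 61/105.

61/105


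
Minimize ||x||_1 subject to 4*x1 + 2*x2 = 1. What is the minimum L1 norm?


Axis intercepts:
  x1 = 1/4, x2 = 0: L1 = 1/4
  x1 = 0, x2 = 1/2: L1 = 1/2
x* = (1/4, 0)
||x*||_1 = 1/4.

1/4


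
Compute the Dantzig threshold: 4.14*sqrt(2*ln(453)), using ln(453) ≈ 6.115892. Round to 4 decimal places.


ln(453) ≈ 6.115892.
2*ln(n) ≈ 12.231784.
sqrt(2*ln(n)) ≈ sqrt(12.231784) ≈ 3.497397.
threshold ≈ 4.14*3.497397 = 14.47922358 ≈ 14.4792.

14.4792


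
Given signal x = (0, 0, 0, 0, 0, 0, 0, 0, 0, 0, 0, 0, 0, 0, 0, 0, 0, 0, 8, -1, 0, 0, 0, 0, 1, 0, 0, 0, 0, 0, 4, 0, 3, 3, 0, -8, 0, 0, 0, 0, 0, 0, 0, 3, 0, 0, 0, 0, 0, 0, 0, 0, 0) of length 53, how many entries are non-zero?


Non-zero positions: [18, 19, 24, 30, 32, 33, 35, 43].
Sparsity = 8.

8


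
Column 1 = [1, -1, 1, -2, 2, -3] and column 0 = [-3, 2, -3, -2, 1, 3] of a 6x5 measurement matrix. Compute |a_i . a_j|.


Inner product: 1*-3 + -1*2 + 1*-3 + -2*-2 + 2*1 + -3*3
Products: [-3, -2, -3, 4, 2, -9]
Sum = -11.
|dot| = 11.

11


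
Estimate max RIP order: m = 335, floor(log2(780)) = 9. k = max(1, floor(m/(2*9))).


floor(log2(780)) = 9.
2*9 = 18.
m/(2*floor(log2(n))) = 335/18 ≈ 18.6111.
floor = 18.
k = max(1, 18) = 18.

18


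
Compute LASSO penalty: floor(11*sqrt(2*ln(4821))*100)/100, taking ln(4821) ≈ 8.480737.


ln(4821) ≈ 8.480737.
2*ln(n) ≈ 16.961474.
sqrt(2*ln(n)) ≈ sqrt(16.961474) ≈ 4.118431.
lambda ≈ 11*4.118431 = 45.302741.
floor(lambda*100)/100 = 45.30.

45.30


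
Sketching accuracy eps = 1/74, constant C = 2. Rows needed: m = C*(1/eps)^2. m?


1/eps = 74.
(1/eps)^2 = 5476.
m = 2*5476 = 10952.

10952


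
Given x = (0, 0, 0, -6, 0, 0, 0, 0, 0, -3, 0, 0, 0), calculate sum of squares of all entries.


Non-zero entries: [(3, -6), (9, -3)]
Squares: [36, 9]
||x||_2^2 = sum = 45.

45


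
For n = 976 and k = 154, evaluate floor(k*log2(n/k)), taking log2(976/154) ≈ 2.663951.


log2(n/k) = log2(976/154) ≈ 2.663951.
k*log2(n/k) ≈ 154*2.663951 = 410.248454.
floor(410.248454) = 410.

410


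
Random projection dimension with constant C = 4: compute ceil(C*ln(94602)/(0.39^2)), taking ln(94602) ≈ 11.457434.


ln(94602) ≈ 11.457434.
eps^2 = 0.39^2 = 0.1521.
C*ln(N)/eps^2 ≈ 4*11.457434/0.1521 ≈ 301.3132.
m = ceil(301.3132) = 302.

302


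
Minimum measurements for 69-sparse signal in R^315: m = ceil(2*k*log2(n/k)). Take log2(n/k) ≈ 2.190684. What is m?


log2(n/k) = log2(315/69) ≈ 2.190684.
2*k*log2(n/k) ≈ 2*69*2.190684 = 302.314392.
m = ceil(302.314392) = 303.

303


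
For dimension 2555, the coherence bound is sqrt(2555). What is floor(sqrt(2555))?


50^2 = 2500 <= 2555 < 2601 = 51^2, so 50 <= sqrt(2555) < 51.
floor(sqrt(2555)) = 50.

50


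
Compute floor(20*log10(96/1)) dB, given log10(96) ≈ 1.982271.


||x||/||e|| = 96/1 = 96.
log10(96) ≈ 1.982271.
20*log10(||x||/||e||) ≈ 20*1.982271 = 39.64542.
floor(39.64542) = 39.

39


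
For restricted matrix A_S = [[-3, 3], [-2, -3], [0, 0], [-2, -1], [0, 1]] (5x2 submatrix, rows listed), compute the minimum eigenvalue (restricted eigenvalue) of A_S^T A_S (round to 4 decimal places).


A_S^T A_S = [[17, -1], [-1, 20]].
trace = 37.
det = 339.
disc = trace^2 - 4*det = 1369 - 4*339 = 13.
sqrt(13) ≈ 3.605551.
lam_min = (37 - sqrt(13))/2 ≈ (37 - 3.605551)/2 = 16.6972245 ≈ 16.6972.

16.6972


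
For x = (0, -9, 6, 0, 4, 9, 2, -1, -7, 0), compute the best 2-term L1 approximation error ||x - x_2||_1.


Sorted |x_i| descending: [9, 9, 7, 6, 4, 2, 1, 0, 0, 0]
Keep top 2: [9, 9]
Tail entries: [7, 6, 4, 2, 1, 0, 0, 0]
L1 error = sum of tail = 20.

20


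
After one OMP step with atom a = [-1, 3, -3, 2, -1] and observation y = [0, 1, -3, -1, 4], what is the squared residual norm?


a^T a = 24.
a^T y = 6.
coeff = 6/24 = 1/4.
||r||^2 = 51/2.

51/2


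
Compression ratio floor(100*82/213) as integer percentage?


100*m/n = 100*82/213 ≈ 38.4977.
floor = 38.

38


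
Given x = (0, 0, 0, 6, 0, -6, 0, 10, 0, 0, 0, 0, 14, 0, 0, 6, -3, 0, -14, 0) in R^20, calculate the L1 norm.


Non-zero entries: [(3, 6), (5, -6), (7, 10), (12, 14), (15, 6), (16, -3), (18, -14)]
Absolute values: [6, 6, 10, 14, 6, 3, 14]
||x||_1 = sum = 59.

59


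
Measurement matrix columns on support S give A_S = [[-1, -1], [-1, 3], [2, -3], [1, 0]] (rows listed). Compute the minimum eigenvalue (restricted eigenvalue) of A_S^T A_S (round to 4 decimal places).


A_S^T A_S = [[7, -8], [-8, 19]].
trace = 26.
det = 69.
disc = trace^2 - 4*det = 676 - 4*69 = 400.
sqrt(400) = 20.
lam_min = (26 - 20)/2 = 3 = 3.0000.

3.0000


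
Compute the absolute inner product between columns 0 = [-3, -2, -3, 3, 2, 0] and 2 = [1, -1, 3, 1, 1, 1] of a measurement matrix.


Inner product: -3*1 + -2*-1 + -3*3 + 3*1 + 2*1 + 0*1
Products: [-3, 2, -9, 3, 2, 0]
Sum = -5.
|dot| = 5.

5


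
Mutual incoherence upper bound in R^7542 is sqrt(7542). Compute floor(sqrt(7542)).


86^2 = 7396 <= 7542 < 7569 = 87^2, so 86 <= sqrt(7542) < 87.
floor(sqrt(7542)) = 86.

86


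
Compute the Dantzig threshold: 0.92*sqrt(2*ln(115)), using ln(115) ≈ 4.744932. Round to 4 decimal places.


ln(115) ≈ 4.744932.
2*ln(n) ≈ 9.489864.
sqrt(2*ln(n)) ≈ sqrt(9.489864) ≈ 3.080562.
threshold ≈ 0.92*3.080562 = 2.83411704 ≈ 2.8341.

2.8341


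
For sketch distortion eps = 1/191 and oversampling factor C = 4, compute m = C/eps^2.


1/eps = 191.
(1/eps)^2 = 36481.
m = 4*36481 = 145924.

145924


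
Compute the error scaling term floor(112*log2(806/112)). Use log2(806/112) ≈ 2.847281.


log2(n/k) = log2(806/112) ≈ 2.847281.
k*log2(n/k) ≈ 112*2.847281 = 318.895472.
floor(318.895472) = 318.

318


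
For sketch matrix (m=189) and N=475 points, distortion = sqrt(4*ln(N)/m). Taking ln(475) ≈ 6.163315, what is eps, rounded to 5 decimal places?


ln(475) ≈ 6.163315.
4*ln(N)/m ≈ 4*6.163315/189 ≈ 0.13044053.
eps = sqrt(0.13044053) ≈ 0.3611655 ≈ 0.36117.

0.36117


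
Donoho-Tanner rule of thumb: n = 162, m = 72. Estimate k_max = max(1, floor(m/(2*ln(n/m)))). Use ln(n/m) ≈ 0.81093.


n/m = 162/72 = 9/4.
ln(n/m) ≈ 0.81093.
2*ln(n/m) ≈ 1.62186.
m/(2*ln(n/m)) ≈ 72/1.62186 ≈ 44.3935.
floor = 44.
k_max = max(1, 44) = 44.

44


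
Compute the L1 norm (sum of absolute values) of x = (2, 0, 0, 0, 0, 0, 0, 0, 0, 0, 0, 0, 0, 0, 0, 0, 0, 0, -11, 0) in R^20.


Non-zero entries: [(0, 2), (18, -11)]
Absolute values: [2, 11]
||x||_1 = sum = 13.

13


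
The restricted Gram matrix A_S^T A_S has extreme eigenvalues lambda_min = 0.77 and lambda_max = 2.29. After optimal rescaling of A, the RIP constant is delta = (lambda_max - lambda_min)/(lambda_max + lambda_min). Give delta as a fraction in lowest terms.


lambda_max - lambda_min = 2.29 - 0.77 = 1.52.
lambda_max + lambda_min = 2.29 + 0.77 = 3.06.
delta = 1.52/3.06 = 152/306 = 76/153.

76/153


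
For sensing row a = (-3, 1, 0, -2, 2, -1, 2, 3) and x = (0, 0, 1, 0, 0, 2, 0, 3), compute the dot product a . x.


Non-zero terms: ['0*1', '-1*2', '3*3']
Products: [0, -2, 9]
y = sum = 7.

7


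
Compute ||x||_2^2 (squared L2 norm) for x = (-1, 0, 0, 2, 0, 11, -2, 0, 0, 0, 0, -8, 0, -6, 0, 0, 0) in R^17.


Non-zero entries: [(0, -1), (3, 2), (5, 11), (6, -2), (11, -8), (13, -6)]
Squares: [1, 4, 121, 4, 64, 36]
||x||_2^2 = sum = 230.

230


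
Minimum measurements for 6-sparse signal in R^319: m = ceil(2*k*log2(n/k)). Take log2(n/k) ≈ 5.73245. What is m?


log2(n/k) = log2(319/6) ≈ 5.73245.
2*k*log2(n/k) ≈ 2*6*5.73245 = 68.7894.
m = ceil(68.7894) = 69.

69


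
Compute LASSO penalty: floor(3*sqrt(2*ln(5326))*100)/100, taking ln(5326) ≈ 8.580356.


ln(5326) ≈ 8.580356.
2*ln(n) ≈ 17.160712.
sqrt(2*ln(n)) ≈ sqrt(17.160712) ≈ 4.142549.
lambda ≈ 3*4.142549 = 12.427647.
floor(lambda*100)/100 = 12.42.

12.42


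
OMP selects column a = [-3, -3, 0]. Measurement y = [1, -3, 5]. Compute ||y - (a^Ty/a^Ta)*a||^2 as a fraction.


a^T a = 18.
a^T y = 6.
coeff = 6/18 = 1/3.
||r||^2 = 33.

33


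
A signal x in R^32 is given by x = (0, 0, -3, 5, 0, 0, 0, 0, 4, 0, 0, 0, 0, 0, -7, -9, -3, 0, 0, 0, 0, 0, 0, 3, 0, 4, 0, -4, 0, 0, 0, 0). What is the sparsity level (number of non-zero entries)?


Non-zero positions: [2, 3, 8, 14, 15, 16, 23, 25, 27].
Sparsity = 9.

9


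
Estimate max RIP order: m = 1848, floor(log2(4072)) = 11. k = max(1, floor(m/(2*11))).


floor(log2(4072)) = 11.
2*11 = 22.
m/(2*floor(log2(n))) = 1848/22 ≈ 84.0.
floor = 84.
k = max(1, 84) = 84.

84


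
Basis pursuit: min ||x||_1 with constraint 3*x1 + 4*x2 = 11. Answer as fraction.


Axis intercepts:
  x1 = 11/3, x2 = 0: L1 = 11/3
  x1 = 0, x2 = 11/4: L1 = 11/4
x* = (0, 11/4)
||x*||_1 = 11/4.

11/4


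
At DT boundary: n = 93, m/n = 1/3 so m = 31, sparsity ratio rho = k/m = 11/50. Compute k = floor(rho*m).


m = 1/3*93 = 31.
rho = 11/50.
rho*m = 11/50*31 = 6.82.
k = floor(6.82) = 6.

6


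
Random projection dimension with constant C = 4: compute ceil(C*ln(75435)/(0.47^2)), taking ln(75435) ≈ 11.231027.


ln(75435) ≈ 11.231027.
eps^2 = 0.47^2 = 0.2209.
C*ln(N)/eps^2 ≈ 4*11.231027/0.2209 ≈ 203.3685.
m = ceil(203.3685) = 204.

204


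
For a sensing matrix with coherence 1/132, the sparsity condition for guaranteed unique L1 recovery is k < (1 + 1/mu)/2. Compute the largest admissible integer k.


1/mu = 132.
1 + 1/mu = 133.
(1 + 1/mu)/2 = 66.5 is not an integer, so k_max = floor(66.5) = 66.

66


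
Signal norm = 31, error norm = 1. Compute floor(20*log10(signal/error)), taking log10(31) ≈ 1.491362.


||x||/||e|| = 31/1 = 31.
log10(31) ≈ 1.491362.
20*log10(||x||/||e||) ≈ 20*1.491362 = 29.82724.
floor(29.82724) = 29.

29


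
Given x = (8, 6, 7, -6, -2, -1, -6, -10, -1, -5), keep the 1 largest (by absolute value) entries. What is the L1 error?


Sorted |x_i| descending: [10, 8, 7, 6, 6, 6, 5, 2, 1, 1]
Keep top 1: [10]
Tail entries: [8, 7, 6, 6, 6, 5, 2, 1, 1]
L1 error = sum of tail = 42.

42


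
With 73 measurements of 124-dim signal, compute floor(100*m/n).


100*m/n = 100*73/124 ≈ 58.871.
floor = 58.

58


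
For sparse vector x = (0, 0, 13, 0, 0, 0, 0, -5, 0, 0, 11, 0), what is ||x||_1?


Non-zero entries: [(2, 13), (7, -5), (10, 11)]
Absolute values: [13, 5, 11]
||x||_1 = sum = 29.

29


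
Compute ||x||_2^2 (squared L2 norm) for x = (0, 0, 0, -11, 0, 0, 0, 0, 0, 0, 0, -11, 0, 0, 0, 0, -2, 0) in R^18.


Non-zero entries: [(3, -11), (11, -11), (16, -2)]
Squares: [121, 121, 4]
||x||_2^2 = sum = 246.

246


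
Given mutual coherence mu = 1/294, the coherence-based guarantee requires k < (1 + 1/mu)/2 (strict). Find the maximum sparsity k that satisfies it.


1/mu = 294.
1 + 1/mu = 295.
(1 + 1/mu)/2 = 147.5 is not an integer, so k_max = floor(147.5) = 147.

147


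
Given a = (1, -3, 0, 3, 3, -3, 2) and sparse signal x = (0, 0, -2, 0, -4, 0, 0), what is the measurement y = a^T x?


Non-zero terms: ['0*-2', '3*-4']
Products: [0, -12]
y = sum = -12.

-12
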